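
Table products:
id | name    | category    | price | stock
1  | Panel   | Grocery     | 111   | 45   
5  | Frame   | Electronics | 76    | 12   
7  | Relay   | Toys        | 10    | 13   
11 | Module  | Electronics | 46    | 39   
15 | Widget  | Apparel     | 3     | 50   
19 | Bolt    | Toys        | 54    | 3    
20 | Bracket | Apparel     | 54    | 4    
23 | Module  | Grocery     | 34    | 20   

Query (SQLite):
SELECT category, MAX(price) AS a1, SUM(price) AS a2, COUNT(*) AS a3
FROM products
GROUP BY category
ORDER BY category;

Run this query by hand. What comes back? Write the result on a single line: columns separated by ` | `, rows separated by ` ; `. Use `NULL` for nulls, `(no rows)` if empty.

Group products by category.
Per group compute: MAX(price), SUM(price), COUNT(*).
  Apparel: ids {15, 20} → MAX(price)=54, SUM(price)=57, COUNT(*)=2
  Electronics: ids {5, 11} → MAX(price)=76, SUM(price)=122, COUNT(*)=2
  Grocery: ids {1, 23} → MAX(price)=111, SUM(price)=145, COUNT(*)=2
  Toys: ids {7, 19} → MAX(price)=54, SUM(price)=64, COUNT(*)=2

Apparel | 54 | 57 | 2 ; Electronics | 76 | 122 | 2 ; Grocery | 111 | 145 | 2 ; Toys | 54 | 64 | 2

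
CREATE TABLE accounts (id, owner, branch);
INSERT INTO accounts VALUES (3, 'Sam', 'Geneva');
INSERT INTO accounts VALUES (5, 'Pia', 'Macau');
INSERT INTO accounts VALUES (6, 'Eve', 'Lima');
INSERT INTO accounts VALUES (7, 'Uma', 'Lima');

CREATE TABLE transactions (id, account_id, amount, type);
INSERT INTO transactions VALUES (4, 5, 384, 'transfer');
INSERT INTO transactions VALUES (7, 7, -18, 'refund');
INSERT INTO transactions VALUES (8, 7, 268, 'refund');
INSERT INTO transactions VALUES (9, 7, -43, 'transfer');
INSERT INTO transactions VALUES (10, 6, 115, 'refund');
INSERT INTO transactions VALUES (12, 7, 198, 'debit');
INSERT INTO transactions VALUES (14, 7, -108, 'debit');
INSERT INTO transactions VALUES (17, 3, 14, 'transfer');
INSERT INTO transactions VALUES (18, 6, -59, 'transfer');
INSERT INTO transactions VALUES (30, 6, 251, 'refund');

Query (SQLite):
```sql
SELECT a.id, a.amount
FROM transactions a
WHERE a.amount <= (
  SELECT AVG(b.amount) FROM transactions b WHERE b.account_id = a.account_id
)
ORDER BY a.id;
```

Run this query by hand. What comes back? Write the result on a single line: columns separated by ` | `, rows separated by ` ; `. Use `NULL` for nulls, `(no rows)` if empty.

4 | 384 ; 7 | -18 ; 9 | -43 ; 14 | -108 ; 17 | 14 ; 18 | -59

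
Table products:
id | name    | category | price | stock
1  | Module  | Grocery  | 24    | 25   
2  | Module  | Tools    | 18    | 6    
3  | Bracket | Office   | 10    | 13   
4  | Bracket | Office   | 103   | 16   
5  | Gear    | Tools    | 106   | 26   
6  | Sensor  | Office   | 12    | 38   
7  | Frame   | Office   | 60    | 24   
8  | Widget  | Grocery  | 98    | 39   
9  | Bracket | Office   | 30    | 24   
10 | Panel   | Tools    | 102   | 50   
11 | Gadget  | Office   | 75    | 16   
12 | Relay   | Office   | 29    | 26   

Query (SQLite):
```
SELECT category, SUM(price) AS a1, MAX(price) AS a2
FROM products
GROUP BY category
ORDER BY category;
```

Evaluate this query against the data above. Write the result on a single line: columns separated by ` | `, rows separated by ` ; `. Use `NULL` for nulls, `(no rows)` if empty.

Grocery | 122 | 98 ; Office | 319 | 103 ; Tools | 226 | 106

Group products by category.
Per group compute: SUM(price), MAX(price).
  Grocery: ids {1, 8} → SUM(price)=122, MAX(price)=98
  Office: ids {3, 4, 6, 7, 9, 11, 12} → SUM(price)=319, MAX(price)=103
  Tools: ids {2, 5, 10} → SUM(price)=226, MAX(price)=106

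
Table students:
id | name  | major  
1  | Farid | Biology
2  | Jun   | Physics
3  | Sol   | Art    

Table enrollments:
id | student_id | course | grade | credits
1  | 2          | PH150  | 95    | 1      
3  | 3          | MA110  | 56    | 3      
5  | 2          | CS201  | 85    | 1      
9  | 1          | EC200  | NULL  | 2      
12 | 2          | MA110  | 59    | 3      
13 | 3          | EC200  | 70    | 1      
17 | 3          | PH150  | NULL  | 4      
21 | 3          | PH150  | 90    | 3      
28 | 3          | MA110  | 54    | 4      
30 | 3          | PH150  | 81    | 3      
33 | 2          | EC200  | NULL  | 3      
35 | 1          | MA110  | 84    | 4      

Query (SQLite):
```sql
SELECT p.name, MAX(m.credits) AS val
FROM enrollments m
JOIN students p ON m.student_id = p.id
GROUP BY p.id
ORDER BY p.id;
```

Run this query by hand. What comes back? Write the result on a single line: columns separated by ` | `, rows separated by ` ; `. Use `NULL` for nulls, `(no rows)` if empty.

Farid | 4 ; Jun | 3 ; Sol | 4

Join each enrollments row to its students via student_id.
Group joined rows by students.id; compute MAX(m.credits) per group.
  1: ids {9, 35} → MAX(m.credits)=4
  2: ids {1, 5, 12, 33} → MAX(m.credits)=3
  3: ids {3, 13, 17, 21, 28, 30} → MAX(m.credits)=4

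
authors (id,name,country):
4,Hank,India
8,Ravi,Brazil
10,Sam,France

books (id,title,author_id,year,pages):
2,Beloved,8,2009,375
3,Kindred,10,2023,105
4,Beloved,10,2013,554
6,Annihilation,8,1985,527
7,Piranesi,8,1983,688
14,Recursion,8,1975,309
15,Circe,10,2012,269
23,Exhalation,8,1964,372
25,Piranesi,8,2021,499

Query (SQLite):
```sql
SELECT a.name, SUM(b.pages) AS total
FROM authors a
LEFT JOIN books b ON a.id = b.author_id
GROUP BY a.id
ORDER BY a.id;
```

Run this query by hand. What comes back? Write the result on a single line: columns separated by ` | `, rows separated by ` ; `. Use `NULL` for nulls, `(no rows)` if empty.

LEFT JOIN keeps every authors row; unmatched ones get NULL for books columns.
Group by authors.id and compute SUM(b.pages). SUM over an all-NULL group is NULL.
  4: ids {—} → SUM(b.pages)=NULL
  8: ids {2, 6, 7, 14, 23, 25} → SUM(b.pages)=2770
  10: ids {3, 4, 15} → SUM(b.pages)=928

Hank | NULL ; Ravi | 2770 ; Sam | 928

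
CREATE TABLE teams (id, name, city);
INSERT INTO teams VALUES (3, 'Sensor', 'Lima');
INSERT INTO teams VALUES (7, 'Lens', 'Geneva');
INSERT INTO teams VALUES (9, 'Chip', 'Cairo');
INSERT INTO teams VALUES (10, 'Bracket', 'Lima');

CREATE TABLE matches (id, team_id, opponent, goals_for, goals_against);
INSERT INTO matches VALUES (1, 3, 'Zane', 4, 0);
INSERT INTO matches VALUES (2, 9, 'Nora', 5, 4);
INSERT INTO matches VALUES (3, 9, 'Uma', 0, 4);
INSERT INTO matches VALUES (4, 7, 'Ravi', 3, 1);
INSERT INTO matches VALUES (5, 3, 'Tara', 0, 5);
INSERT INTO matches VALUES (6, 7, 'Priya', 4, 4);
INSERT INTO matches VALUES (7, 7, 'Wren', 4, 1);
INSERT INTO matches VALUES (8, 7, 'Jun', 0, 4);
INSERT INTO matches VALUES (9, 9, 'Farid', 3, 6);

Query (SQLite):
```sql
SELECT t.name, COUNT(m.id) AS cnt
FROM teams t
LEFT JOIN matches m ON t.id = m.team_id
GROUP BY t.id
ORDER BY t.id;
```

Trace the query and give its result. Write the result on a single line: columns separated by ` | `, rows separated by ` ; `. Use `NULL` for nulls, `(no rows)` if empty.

LEFT JOIN keeps every teams row; unmatched ones get NULL for matches columns.
Group by teams.id and compute COUNT(m.id). COUNT(col) of an all-NULL group is 0.
  3: ids {1, 5} → COUNT(m.id)=2
  7: ids {4, 6, 7, 8} → COUNT(m.id)=4
  9: ids {2, 3, 9} → COUNT(m.id)=3
  10: ids {—} → COUNT(m.id)=0

Sensor | 2 ; Lens | 4 ; Chip | 3 ; Bracket | 0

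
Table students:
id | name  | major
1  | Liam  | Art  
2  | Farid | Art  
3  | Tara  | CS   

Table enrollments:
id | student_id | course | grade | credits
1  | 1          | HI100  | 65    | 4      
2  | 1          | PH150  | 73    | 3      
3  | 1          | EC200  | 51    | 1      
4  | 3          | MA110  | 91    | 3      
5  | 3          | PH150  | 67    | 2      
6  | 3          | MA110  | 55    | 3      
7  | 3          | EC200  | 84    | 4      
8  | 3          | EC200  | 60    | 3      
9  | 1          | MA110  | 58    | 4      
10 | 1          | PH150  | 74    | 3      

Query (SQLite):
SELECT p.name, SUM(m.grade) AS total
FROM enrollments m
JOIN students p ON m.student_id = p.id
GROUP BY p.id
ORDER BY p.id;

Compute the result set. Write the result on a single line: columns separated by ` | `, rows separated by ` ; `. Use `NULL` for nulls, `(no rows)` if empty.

Join each enrollments row to its students via student_id.
Group joined rows by students.id; compute SUM(m.grade) per group.
  1: ids {1, 2, 3, 9, 10} → SUM(m.grade)=321
  3: ids {4, 5, 6, 7, 8} → SUM(m.grade)=357

Liam | 321 ; Tara | 357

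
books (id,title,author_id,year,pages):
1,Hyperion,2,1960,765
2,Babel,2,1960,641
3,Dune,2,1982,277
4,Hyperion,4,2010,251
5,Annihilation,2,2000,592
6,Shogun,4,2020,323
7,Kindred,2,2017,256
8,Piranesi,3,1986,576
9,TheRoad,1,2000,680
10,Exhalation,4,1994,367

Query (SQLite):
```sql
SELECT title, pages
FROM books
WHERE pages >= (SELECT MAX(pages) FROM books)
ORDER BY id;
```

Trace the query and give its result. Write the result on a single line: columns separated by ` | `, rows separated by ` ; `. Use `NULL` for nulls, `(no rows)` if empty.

Hyperion | 765

Scalar subquery: MAX(pages) over all books rows = 765.
Keep rows where pages >= that value.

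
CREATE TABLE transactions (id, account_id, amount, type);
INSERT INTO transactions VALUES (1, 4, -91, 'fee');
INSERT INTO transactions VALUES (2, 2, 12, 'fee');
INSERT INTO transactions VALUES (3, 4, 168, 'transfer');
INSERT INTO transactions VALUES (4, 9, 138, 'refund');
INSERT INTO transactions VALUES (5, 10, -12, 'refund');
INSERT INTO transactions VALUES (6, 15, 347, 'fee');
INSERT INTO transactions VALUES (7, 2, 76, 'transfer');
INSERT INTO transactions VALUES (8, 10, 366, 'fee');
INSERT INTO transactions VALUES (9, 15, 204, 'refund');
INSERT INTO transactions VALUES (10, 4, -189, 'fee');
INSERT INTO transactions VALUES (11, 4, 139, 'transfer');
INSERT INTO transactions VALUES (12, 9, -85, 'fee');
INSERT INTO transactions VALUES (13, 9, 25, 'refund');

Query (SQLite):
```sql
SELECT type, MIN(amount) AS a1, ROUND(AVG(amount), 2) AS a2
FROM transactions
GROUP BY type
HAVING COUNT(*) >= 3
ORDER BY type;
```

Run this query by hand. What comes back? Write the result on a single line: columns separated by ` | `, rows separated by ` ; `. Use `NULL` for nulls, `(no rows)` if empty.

fee | -189 | 60 ; refund | -12 | 88.75 ; transfer | 76 | 127.67

Group transactions by type.
Per group compute: MIN(amount), ROUND(AVG(amount), 2).
HAVING: drop groups with fewer than 3 rows.
  fee: ids {1, 2, 6, 8, 10, 12} → MIN(amount)=-189, ROUND(AVG(amount), 2)=60
  refund: ids {4, 5, 9, 13} → MIN(amount)=-12, ROUND(AVG(amount), 2)=88.75
  transfer: ids {3, 7, 11} → MIN(amount)=76, ROUND(AVG(amount), 2)=127.67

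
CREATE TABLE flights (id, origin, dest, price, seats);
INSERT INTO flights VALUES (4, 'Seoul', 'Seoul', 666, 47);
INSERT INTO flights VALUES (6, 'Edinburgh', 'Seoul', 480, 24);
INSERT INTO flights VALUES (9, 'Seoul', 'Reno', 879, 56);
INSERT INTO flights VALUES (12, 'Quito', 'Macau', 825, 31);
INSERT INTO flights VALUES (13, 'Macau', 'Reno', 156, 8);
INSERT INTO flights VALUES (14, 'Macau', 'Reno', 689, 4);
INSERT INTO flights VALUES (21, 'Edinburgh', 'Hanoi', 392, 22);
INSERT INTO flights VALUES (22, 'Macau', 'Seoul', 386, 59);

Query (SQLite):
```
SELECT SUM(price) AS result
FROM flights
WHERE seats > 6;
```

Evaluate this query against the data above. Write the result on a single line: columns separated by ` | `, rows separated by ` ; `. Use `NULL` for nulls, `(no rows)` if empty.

3784

Rows where seats > 6 → price values: [666, 480, 879, 825, 156, 392, 386].
SUM of non-NULL values = 3784.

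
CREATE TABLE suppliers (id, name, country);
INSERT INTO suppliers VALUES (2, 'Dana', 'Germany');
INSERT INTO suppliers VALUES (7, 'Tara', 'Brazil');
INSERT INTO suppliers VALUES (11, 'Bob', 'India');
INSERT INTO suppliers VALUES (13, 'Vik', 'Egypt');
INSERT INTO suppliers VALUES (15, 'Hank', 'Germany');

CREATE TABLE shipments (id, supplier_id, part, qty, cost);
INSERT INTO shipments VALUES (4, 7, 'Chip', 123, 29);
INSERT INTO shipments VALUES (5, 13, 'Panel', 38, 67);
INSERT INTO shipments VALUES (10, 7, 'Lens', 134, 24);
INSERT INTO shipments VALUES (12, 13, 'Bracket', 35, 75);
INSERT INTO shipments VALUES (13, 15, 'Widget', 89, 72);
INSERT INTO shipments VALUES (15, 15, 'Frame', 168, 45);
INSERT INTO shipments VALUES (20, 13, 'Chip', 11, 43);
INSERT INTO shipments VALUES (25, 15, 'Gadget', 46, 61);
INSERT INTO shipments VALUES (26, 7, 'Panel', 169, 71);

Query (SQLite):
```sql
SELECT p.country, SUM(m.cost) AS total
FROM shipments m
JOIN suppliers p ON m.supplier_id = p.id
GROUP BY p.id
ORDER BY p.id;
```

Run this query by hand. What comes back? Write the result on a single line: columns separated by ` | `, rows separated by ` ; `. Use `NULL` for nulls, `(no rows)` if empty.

Join each shipments row to its suppliers via supplier_id.
Group joined rows by suppliers.id; compute SUM(m.cost) per group.
  7: ids {4, 10, 26} → SUM(m.cost)=124
  13: ids {5, 12, 20} → SUM(m.cost)=185
  15: ids {13, 15, 25} → SUM(m.cost)=178

Brazil | 124 ; Egypt | 185 ; Germany | 178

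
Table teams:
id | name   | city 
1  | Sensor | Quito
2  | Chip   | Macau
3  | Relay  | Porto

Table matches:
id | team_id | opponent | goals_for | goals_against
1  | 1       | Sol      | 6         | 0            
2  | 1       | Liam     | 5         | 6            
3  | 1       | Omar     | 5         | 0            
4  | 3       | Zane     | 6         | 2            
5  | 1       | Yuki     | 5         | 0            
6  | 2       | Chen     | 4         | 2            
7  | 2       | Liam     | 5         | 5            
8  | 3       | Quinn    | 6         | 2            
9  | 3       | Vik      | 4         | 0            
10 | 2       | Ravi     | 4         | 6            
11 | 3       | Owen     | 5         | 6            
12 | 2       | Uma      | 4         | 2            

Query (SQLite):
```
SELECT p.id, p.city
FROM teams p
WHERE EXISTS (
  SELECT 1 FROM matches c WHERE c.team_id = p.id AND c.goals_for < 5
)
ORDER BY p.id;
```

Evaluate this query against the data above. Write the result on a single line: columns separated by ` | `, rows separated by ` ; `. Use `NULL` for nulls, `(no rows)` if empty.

For each teams row, check whether any matches with matching team_id has goals_for < 5.
Keep rows where that is true.

2 | Macau ; 3 | Porto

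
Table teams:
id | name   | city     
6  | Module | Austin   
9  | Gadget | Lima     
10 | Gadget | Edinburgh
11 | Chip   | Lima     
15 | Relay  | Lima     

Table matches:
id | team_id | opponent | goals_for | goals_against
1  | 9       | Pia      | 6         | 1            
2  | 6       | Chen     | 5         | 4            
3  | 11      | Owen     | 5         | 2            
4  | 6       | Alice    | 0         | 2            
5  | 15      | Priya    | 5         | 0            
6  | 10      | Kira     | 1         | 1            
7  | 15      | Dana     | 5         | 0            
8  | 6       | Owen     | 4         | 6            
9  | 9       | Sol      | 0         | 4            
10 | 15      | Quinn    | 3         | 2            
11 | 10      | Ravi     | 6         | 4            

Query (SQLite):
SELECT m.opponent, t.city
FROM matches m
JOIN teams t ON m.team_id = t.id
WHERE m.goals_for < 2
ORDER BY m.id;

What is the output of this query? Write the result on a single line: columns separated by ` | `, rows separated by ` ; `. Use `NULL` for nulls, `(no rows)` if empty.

Alice | Austin ; Kira | Edinburgh ; Sol | Lima

Each matches row matches the teams row where team_id = teams.id.
Then keep rows with m.goals_for < 2.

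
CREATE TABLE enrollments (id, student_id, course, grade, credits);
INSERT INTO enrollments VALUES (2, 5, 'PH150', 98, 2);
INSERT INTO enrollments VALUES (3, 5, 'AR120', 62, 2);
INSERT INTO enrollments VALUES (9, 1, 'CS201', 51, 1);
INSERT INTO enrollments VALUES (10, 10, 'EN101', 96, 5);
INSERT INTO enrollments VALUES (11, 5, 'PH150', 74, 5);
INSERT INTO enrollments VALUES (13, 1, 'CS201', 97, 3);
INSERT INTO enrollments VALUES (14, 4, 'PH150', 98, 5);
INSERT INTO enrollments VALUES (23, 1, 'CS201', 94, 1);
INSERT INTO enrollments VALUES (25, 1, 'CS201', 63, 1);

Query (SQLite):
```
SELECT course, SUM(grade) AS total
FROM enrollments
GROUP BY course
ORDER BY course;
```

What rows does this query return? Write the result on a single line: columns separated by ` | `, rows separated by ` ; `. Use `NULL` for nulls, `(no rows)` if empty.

AR120 | 62 ; CS201 | 305 ; EN101 | 96 ; PH150 | 270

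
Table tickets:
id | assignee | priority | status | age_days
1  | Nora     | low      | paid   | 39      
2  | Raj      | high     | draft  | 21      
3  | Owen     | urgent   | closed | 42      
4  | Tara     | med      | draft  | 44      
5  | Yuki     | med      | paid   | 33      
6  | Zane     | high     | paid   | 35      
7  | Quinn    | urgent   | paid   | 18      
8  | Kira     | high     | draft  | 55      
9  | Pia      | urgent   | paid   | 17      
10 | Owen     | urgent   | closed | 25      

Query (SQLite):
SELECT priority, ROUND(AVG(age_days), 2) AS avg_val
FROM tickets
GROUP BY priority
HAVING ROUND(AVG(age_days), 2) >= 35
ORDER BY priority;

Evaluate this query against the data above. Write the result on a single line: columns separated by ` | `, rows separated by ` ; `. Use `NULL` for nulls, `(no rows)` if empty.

high | 37 ; low | 39 ; med | 38.5

Partition tickets by priority; compute ROUND(AVG(age_days), 2) within each group.
HAVING: keep groups where ROUND(AVG(age_days), 2) >= 35.
  high: ids {2, 6, 8} → ROUND(AVG(age_days), 2)=37
  low: ids {1} → ROUND(AVG(age_days), 2)=39
  med: ids {4, 5} → ROUND(AVG(age_days), 2)=38.5
  urgent: ids {3, 7, 9, 10} → ROUND(AVG(age_days), 2)=25.5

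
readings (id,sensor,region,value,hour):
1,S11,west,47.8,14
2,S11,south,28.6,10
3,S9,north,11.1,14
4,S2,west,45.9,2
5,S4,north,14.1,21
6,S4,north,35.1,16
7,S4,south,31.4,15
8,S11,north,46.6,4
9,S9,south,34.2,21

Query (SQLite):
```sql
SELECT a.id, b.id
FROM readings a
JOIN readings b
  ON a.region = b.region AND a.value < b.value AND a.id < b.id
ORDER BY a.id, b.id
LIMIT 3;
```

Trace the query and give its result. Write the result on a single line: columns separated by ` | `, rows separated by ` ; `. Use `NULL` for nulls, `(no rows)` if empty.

2 | 7 ; 2 | 9 ; 3 | 5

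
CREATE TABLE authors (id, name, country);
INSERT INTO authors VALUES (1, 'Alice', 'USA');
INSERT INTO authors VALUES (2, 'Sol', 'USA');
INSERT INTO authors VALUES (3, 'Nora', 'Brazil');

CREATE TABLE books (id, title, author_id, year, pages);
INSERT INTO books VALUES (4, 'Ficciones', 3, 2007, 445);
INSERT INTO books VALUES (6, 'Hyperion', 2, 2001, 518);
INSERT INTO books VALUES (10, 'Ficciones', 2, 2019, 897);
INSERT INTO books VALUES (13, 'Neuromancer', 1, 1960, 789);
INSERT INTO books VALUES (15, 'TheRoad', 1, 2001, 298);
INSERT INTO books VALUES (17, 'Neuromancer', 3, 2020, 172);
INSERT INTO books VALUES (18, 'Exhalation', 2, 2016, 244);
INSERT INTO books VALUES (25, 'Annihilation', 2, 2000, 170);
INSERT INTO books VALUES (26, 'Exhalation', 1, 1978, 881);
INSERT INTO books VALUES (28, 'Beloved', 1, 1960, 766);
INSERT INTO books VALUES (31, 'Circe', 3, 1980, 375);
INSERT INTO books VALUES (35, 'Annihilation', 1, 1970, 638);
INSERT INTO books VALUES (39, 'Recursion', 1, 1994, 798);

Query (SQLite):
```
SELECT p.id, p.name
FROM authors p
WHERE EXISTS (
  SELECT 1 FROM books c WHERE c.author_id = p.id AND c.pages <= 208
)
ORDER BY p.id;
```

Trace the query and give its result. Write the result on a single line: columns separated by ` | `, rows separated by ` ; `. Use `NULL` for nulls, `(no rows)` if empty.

2 | Sol ; 3 | Nora

For each authors row, check whether any books with matching author_id has pages <= 208.
Keep rows where that is true.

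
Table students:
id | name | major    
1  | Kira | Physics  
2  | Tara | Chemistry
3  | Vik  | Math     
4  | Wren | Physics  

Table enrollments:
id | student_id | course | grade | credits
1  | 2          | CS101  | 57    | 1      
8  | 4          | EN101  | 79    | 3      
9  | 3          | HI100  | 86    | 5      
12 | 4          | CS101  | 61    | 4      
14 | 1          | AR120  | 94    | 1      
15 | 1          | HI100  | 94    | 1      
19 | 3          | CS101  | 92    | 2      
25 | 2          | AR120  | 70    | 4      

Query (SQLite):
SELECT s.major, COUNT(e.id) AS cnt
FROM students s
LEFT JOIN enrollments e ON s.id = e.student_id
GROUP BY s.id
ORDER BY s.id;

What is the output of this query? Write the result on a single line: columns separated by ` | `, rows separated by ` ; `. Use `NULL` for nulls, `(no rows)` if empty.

Physics | 2 ; Chemistry | 2 ; Math | 2 ; Physics | 2

LEFT JOIN keeps every students row; unmatched ones get NULL for enrollments columns.
Group by students.id and compute COUNT(e.id). COUNT(col) of an all-NULL group is 0.
  1: ids {14, 15} → COUNT(e.id)=2
  2: ids {1, 25} → COUNT(e.id)=2
  3: ids {9, 19} → COUNT(e.id)=2
  4: ids {8, 12} → COUNT(e.id)=2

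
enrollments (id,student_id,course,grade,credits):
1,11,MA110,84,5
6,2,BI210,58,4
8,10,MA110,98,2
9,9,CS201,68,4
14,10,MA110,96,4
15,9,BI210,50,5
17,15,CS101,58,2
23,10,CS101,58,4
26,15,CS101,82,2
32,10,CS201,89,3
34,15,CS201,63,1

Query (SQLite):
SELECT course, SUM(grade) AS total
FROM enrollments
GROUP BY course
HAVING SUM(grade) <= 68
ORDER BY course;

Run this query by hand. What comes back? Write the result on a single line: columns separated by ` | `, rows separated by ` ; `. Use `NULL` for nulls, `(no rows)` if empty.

Partition enrollments by course; compute SUM(grade) within each group.
HAVING: keep groups where SUM(grade) <= 68.
  BI210: ids {6, 15} → SUM(grade)=108
  CS101: ids {17, 23, 26} → SUM(grade)=198
  CS201: ids {9, 32, 34} → SUM(grade)=220
  MA110: ids {1, 8, 14} → SUM(grade)=278

(no rows)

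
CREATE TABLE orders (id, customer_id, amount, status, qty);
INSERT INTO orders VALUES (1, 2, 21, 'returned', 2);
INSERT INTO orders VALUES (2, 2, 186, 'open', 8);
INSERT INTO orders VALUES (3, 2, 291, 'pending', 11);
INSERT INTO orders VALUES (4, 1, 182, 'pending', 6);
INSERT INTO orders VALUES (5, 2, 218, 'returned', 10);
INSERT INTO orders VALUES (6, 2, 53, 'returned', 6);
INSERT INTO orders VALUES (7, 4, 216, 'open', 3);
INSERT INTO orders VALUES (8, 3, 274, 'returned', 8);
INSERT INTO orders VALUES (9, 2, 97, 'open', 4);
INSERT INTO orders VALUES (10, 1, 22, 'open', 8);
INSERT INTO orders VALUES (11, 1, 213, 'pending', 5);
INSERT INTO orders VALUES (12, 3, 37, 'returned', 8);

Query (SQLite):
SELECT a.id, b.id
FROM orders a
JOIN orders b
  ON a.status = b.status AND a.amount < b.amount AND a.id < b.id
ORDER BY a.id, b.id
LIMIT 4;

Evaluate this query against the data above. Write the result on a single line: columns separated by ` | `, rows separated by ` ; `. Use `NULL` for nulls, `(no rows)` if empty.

1 | 5 ; 1 | 6 ; 1 | 8 ; 1 | 12

Pairs (a,b) with same status, a.amount < b.amount, a.id < b.id.
status groups: open:{2,7,9,10} pending:{3,4,11} returned:{1,5,6,8,12}
Ordered by (a.id, b.id); first 4.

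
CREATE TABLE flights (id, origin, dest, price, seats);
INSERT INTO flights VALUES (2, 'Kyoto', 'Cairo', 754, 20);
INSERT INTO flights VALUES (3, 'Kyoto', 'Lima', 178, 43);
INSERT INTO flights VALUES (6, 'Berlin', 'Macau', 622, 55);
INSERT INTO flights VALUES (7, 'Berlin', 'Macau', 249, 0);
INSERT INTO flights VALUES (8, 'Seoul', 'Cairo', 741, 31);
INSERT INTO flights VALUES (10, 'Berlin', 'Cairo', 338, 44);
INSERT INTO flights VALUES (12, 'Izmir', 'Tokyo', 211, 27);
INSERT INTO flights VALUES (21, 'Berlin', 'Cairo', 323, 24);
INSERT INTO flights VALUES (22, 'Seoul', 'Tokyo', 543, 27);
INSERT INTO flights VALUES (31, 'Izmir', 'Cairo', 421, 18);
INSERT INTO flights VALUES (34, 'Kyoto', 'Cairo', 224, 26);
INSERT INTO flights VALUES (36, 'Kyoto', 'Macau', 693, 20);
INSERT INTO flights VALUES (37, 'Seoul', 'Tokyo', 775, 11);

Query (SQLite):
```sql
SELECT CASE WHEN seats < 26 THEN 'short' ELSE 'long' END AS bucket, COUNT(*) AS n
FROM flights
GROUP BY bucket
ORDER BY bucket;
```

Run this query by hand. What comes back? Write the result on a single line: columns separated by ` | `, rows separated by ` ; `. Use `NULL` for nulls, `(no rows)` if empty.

Bucket rows by seats < 26 → 'short' else 'long'; count each bucket.

long | 7 ; short | 6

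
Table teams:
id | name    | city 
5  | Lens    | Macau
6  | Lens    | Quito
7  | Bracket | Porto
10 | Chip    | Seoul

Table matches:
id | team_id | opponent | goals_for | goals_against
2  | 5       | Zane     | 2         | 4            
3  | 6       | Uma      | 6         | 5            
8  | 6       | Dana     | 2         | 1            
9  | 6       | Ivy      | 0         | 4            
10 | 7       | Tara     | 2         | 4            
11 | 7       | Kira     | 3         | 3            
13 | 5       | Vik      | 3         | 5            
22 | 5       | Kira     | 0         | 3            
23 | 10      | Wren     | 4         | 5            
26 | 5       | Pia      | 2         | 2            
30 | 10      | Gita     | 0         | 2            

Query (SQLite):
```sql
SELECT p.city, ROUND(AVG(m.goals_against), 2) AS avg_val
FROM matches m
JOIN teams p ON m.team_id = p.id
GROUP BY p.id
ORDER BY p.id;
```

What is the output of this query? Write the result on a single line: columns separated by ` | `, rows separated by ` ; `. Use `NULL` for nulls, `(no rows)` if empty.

Join each matches row to its teams via team_id.
Group joined rows by teams.id; compute ROUND(AVG(m.goals_against), 2) per group.
  5: ids {2, 13, 22, 26} → ROUND(AVG(m.goals_against), 2)=3.5
  6: ids {3, 8, 9} → ROUND(AVG(m.goals_against), 2)=3.33
  7: ids {10, 11} → ROUND(AVG(m.goals_against), 2)=3.5
  10: ids {23, 30} → ROUND(AVG(m.goals_against), 2)=3.5

Macau | 3.5 ; Quito | 3.33 ; Porto | 3.5 ; Seoul | 3.5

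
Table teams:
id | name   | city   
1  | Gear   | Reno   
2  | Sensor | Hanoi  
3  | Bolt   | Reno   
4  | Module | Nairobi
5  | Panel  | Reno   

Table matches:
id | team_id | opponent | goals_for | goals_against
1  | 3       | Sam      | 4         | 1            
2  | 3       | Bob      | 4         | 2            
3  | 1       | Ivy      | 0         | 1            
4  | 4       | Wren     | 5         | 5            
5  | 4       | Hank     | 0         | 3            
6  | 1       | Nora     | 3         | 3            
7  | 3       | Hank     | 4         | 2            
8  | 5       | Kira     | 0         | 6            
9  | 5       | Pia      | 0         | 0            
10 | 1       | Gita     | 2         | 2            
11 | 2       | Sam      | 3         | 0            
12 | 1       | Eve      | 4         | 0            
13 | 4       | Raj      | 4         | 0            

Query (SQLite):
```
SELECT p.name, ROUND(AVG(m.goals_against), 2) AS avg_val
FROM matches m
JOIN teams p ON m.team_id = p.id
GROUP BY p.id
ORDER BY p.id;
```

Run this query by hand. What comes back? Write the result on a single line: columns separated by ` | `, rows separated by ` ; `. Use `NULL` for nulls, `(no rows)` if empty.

Join each matches row to its teams via team_id.
Group joined rows by teams.id; compute ROUND(AVG(m.goals_against), 2) per group.
  1: ids {3, 6, 10, 12} → ROUND(AVG(m.goals_against), 2)=1.5
  2: ids {11} → ROUND(AVG(m.goals_against), 2)=0
  3: ids {1, 2, 7} → ROUND(AVG(m.goals_against), 2)=1.67
  4: ids {4, 5, 13} → ROUND(AVG(m.goals_against), 2)=2.67
  5: ids {8, 9} → ROUND(AVG(m.goals_against), 2)=3

Gear | 1.5 ; Sensor | 0 ; Bolt | 1.67 ; Module | 2.67 ; Panel | 3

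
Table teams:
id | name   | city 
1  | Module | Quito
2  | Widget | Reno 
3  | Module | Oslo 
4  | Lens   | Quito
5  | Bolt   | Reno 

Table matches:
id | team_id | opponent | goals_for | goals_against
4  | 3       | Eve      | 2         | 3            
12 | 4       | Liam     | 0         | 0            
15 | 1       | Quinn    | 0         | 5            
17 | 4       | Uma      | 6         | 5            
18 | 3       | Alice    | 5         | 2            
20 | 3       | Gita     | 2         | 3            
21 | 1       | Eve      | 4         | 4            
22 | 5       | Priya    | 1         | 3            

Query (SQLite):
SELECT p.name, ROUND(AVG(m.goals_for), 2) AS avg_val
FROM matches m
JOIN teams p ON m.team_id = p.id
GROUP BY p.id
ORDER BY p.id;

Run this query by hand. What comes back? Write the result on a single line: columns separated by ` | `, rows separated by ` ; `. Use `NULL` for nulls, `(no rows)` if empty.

Module | 2 ; Module | 3 ; Lens | 3 ; Bolt | 1

Join each matches row to its teams via team_id.
Group joined rows by teams.id; compute ROUND(AVG(m.goals_for), 2) per group.
  1: ids {15, 21} → ROUND(AVG(m.goals_for), 2)=2
  3: ids {4, 18, 20} → ROUND(AVG(m.goals_for), 2)=3
  4: ids {12, 17} → ROUND(AVG(m.goals_for), 2)=3
  5: ids {22} → ROUND(AVG(m.goals_for), 2)=1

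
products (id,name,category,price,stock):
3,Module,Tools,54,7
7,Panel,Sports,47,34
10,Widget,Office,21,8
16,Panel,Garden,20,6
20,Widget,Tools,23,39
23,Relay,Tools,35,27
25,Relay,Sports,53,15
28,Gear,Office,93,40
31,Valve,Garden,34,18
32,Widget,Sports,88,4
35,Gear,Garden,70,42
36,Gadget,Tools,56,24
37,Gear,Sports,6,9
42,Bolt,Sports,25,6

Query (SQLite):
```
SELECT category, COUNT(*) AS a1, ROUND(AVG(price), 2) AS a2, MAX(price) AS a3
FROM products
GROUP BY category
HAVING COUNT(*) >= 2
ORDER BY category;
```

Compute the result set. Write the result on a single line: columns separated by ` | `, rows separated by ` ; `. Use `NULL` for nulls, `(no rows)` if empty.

Garden | 3 | 41.33 | 70 ; Office | 2 | 57 | 93 ; Sports | 5 | 43.8 | 88 ; Tools | 4 | 42 | 56

Group products by category.
Per group compute: COUNT(*), ROUND(AVG(price), 2), MAX(price).
HAVING: drop groups with fewer than 2 rows.
  Garden: ids {16, 31, 35} → COUNT(*)=3, ROUND(AVG(price), 2)=41.33, MAX(price)=70
  Office: ids {10, 28} → COUNT(*)=2, ROUND(AVG(price), 2)=57, MAX(price)=93
  Sports: ids {7, 25, 32, 37, 42} → COUNT(*)=5, ROUND(AVG(price), 2)=43.8, MAX(price)=88
  Tools: ids {3, 20, 23, 36} → COUNT(*)=4, ROUND(AVG(price), 2)=42, MAX(price)=56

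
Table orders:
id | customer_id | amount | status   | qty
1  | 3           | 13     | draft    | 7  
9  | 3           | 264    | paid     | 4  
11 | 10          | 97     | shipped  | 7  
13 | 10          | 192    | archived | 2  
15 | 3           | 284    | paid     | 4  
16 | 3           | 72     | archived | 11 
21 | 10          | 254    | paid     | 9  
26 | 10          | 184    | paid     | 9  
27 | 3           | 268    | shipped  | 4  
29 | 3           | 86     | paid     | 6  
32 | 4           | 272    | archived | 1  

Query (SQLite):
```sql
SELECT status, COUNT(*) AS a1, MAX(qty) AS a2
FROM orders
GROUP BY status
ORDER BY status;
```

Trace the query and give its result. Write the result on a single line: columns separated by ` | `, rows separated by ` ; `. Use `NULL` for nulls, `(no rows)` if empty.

archived | 3 | 11 ; draft | 1 | 7 ; paid | 5 | 9 ; shipped | 2 | 7

Group orders by status.
Per group compute: COUNT(*), MAX(qty).
  archived: ids {13, 16, 32} → COUNT(*)=3, MAX(qty)=11
  draft: ids {1} → COUNT(*)=1, MAX(qty)=7
  paid: ids {9, 15, 21, 26, 29} → COUNT(*)=5, MAX(qty)=9
  shipped: ids {11, 27} → COUNT(*)=2, MAX(qty)=7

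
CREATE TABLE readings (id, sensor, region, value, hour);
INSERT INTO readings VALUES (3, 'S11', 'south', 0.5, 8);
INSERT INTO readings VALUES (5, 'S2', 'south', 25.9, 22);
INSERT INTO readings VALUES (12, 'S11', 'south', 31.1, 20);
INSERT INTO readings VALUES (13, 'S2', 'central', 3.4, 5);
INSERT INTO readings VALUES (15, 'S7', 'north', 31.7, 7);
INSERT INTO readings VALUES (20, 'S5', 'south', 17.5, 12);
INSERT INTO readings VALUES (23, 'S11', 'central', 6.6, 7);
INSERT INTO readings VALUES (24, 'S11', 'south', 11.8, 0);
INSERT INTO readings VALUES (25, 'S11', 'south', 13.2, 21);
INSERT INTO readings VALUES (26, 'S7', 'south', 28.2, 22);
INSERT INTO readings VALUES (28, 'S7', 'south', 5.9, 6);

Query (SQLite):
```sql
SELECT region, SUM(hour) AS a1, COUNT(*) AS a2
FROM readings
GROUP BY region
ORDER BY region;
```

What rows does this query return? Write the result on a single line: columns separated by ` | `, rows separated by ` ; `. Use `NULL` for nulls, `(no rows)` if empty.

central | 12 | 2 ; north | 7 | 1 ; south | 111 | 8

Group readings by region.
Per group compute: SUM(hour), COUNT(*).
  central: ids {13, 23} → SUM(hour)=12, COUNT(*)=2
  north: ids {15} → SUM(hour)=7, COUNT(*)=1
  south: ids {3, 5, 12, 20, 24, 25, 26, 28} → SUM(hour)=111, COUNT(*)=8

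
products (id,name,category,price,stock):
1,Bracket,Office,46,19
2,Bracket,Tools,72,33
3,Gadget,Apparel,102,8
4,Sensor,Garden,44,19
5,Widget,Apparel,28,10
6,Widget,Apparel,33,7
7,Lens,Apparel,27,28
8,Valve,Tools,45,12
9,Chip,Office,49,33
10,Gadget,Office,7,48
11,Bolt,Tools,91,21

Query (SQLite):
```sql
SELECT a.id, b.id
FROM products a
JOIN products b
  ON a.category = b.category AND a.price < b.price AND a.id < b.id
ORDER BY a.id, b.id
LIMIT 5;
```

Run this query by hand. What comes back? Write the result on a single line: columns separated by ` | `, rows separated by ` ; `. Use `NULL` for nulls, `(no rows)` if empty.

Pairs (a,b) with same category, a.price < b.price, a.id < b.id.
category groups: Apparel:{3,5,6,7} Garden:{4} Office:{1,9,10} Tools:{2,8,11}
Ordered by (a.id, b.id); first 5.

1 | 9 ; 2 | 11 ; 5 | 6 ; 8 | 11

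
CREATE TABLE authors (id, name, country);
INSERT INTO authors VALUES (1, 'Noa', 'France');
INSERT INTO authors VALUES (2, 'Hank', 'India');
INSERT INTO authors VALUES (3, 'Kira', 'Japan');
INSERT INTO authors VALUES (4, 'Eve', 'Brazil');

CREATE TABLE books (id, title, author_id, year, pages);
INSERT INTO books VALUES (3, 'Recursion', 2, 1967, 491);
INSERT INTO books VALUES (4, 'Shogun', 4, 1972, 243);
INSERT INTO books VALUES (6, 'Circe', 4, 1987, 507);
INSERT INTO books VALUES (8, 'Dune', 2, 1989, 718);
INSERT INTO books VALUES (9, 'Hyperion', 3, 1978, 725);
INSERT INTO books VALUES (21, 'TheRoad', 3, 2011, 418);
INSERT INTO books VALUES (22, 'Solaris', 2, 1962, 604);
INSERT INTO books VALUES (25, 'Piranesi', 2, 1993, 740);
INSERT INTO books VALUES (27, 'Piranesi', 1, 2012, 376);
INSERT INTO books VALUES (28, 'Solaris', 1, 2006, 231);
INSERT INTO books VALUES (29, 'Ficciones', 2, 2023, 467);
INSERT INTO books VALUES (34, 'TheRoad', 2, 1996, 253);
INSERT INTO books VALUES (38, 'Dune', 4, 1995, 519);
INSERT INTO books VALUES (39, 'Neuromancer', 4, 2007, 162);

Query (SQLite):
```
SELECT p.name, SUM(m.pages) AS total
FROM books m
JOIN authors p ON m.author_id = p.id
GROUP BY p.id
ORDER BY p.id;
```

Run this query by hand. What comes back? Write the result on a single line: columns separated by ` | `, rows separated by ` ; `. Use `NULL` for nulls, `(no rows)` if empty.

Noa | 607 ; Hank | 3273 ; Kira | 1143 ; Eve | 1431

Join each books row to its authors via author_id.
Group joined rows by authors.id; compute SUM(m.pages) per group.
  1: ids {27, 28} → SUM(m.pages)=607
  2: ids {3, 8, 22, 25, 29, 34} → SUM(m.pages)=3273
  3: ids {9, 21} → SUM(m.pages)=1143
  4: ids {4, 6, 38, 39} → SUM(m.pages)=1431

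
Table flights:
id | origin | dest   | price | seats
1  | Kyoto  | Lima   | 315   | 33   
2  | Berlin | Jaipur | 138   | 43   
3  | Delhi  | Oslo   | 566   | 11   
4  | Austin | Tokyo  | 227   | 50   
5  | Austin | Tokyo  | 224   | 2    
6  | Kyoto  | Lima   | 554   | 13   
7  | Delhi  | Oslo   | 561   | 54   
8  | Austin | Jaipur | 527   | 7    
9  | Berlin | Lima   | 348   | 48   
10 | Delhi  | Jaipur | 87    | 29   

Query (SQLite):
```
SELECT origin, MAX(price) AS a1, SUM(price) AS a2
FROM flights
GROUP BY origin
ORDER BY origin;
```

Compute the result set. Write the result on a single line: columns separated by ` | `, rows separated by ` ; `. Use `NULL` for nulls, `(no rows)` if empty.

Group flights by origin.
Per group compute: MAX(price), SUM(price).
  Austin: ids {4, 5, 8} → MAX(price)=527, SUM(price)=978
  Berlin: ids {2, 9} → MAX(price)=348, SUM(price)=486
  Delhi: ids {3, 7, 10} → MAX(price)=566, SUM(price)=1214
  Kyoto: ids {1, 6} → MAX(price)=554, SUM(price)=869

Austin | 527 | 978 ; Berlin | 348 | 486 ; Delhi | 566 | 1214 ; Kyoto | 554 | 869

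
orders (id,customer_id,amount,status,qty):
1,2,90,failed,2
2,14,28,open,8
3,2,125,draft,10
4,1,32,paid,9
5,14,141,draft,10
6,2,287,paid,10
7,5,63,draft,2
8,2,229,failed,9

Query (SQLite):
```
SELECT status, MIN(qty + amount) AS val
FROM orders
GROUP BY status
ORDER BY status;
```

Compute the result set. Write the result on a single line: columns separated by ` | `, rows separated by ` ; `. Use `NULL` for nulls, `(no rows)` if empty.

For each row compute qty + amount.
Group by status; take MIN of the expression per group.
  draft: ids {3, 5, 7} → MIN(qty + amount)=65
  failed: ids {1, 8} → MIN(qty + amount)=92
  open: ids {2} → MIN(qty + amount)=36
  paid: ids {4, 6} → MIN(qty + amount)=41

draft | 65 ; failed | 92 ; open | 36 ; paid | 41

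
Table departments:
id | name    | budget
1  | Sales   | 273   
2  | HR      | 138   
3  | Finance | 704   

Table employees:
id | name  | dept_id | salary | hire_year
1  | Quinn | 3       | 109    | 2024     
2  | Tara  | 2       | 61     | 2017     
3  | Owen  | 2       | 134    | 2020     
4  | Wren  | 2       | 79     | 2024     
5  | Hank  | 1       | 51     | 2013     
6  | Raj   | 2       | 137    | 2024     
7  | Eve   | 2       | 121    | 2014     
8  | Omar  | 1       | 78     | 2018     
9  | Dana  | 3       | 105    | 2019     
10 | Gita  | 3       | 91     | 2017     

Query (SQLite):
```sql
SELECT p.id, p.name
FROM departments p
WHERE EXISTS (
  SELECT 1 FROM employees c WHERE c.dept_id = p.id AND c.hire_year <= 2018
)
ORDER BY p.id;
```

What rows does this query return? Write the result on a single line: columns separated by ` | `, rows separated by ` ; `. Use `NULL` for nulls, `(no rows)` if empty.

1 | Sales ; 2 | HR ; 3 | Finance

For each departments row, check whether any employees with matching dept_id has hire_year <= 2018.
Keep rows where that is true.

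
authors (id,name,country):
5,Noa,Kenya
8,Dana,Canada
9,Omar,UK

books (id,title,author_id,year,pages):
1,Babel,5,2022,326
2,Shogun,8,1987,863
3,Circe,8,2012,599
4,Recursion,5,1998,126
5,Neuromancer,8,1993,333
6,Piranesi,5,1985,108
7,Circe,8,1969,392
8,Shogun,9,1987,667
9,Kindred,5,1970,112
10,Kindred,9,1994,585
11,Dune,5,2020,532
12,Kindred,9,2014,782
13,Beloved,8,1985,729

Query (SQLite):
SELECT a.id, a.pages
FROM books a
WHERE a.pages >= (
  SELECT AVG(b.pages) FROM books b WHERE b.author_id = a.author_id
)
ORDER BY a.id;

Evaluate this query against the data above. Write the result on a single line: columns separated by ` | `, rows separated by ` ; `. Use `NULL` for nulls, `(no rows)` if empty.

For each books row a, compute AVG(pages) over rows sharing a.author_id.
Keep row a if a.pages >= that per-group AVG.
  author_id=5: AVG(pages) = 240.8
  author_id=8: AVG(pages) = 583.2
  author_id=9: AVG(pages) = 678.0

1 | 326 ; 2 | 863 ; 3 | 599 ; 11 | 532 ; 12 | 782 ; 13 | 729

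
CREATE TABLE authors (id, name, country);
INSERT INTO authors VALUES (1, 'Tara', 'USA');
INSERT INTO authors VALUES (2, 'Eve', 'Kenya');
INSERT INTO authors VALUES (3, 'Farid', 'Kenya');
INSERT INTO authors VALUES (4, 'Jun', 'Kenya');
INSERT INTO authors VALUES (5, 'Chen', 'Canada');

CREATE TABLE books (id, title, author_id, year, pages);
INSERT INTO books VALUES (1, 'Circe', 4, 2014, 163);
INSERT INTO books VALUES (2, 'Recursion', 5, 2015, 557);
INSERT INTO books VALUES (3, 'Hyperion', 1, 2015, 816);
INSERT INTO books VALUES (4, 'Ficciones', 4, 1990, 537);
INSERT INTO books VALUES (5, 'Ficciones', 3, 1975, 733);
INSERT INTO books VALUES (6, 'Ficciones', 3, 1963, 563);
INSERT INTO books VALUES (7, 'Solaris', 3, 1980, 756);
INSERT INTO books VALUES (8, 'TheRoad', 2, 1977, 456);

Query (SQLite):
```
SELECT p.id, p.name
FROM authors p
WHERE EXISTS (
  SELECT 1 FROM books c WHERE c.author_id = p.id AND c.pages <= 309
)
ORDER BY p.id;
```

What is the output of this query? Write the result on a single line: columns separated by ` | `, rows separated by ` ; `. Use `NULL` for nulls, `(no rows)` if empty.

For each authors row, check whether any books with matching author_id has pages <= 309.
Keep rows where that is true.

4 | Jun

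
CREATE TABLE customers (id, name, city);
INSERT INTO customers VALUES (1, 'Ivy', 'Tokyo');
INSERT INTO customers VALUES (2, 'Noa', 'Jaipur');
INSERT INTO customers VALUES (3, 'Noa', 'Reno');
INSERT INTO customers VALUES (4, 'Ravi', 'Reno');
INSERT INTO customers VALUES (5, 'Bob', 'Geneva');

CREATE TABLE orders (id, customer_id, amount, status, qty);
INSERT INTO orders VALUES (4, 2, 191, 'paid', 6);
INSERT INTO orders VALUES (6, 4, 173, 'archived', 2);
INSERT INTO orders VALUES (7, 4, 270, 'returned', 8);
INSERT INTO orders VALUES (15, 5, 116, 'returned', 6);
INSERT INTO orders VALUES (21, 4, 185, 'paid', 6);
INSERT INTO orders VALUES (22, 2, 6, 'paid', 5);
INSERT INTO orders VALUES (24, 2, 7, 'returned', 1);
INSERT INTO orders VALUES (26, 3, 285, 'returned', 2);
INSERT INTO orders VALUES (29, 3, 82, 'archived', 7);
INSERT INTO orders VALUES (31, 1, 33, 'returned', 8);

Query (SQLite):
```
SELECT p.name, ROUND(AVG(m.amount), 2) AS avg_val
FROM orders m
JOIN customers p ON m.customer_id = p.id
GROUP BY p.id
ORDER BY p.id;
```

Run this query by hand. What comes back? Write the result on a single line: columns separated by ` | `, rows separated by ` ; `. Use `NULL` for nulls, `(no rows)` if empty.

Ivy | 33 ; Noa | 68 ; Noa | 183.5 ; Ravi | 209.33 ; Bob | 116

Join each orders row to its customers via customer_id.
Group joined rows by customers.id; compute ROUND(AVG(m.amount), 2) per group.
  1: ids {31} → ROUND(AVG(m.amount), 2)=33
  2: ids {4, 22, 24} → ROUND(AVG(m.amount), 2)=68
  3: ids {26, 29} → ROUND(AVG(m.amount), 2)=183.5
  4: ids {6, 7, 21} → ROUND(AVG(m.amount), 2)=209.33
  5: ids {15} → ROUND(AVG(m.amount), 2)=116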